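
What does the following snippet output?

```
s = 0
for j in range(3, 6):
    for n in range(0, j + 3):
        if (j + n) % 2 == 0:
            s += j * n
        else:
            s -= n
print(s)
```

128

j=3,n=0: odd sum, s = 0-0 = 0
j=3,n=1: even sum, s = 0+3 = 3
j=3,n=2: odd sum, s = 3-2 = 1
j=3,n=3: even sum, s = 1+9 = 10
j=3,n=4: odd sum, s = 10-4 = 6
j=3,n=5: even sum, s = 6+15 = 21
j=4,n=0: even sum, s = 21+0 = 21
j=4,n=1: odd sum, s = 21-1 = 20
j=4,n=2: even sum, s = 20+8 = 28
j=4,n=3: odd sum, s = 28-3 = 25
j=4,n=4: even sum, s = 25+16 = 41
j=4,n=5: odd sum, s = 41-5 = 36
j=4,n=6: even sum, s = 36+24 = 60
j=5,n=0: odd sum, s = 60-0 = 60
j=5,n=1: even sum, s = 60+5 = 65
j=5,n=2: odd sum, s = 65-2 = 63
j=5,n=3: even sum, s = 63+15 = 78
j=5,n=4: odd sum, s = 78-4 = 74
j=5,n=5: even sum, s = 74+25 = 99
j=5,n=6: odd sum, s = 99-6 = 93
j=5,n=7: even sum, s = 93+35 = 128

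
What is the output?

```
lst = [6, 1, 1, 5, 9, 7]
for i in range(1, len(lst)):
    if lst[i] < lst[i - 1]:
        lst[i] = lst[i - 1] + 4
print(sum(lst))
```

i=1: 1<6, lst[1] = 6+4 = 10 → [6, 10, 1, 5, 9, 7]
i=2: 1<10, lst[2] = 10+4 = 14 → [6, 10, 14, 5, 9, 7]
i=3: 5<14, lst[3] = 14+4 = 18 → [6, 10, 14, 18, 9, 7]
i=4: 9<18, lst[4] = 18+4 = 22 → [6, 10, 14, 18, 22, 7]
i=5: 7<22, lst[5] = 22+4 = 26 → [6, 10, 14, 18, 22, 26]
sum = 96

96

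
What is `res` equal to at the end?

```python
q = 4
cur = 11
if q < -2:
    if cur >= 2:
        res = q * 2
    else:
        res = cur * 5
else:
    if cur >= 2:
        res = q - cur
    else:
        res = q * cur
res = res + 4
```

q=4, cur=11
q < -2 is False; cur >= 2 is True
→ res = q - cur = -7
res = (-7)+4 = -3

-3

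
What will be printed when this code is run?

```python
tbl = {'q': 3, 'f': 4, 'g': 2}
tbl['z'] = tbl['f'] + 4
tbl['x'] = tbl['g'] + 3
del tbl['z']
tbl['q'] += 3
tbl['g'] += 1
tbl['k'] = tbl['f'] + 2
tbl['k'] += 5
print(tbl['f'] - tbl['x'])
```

-1

tbl['z'] = tbl['f']+4 = 8 → {'q': 3, 'f': 4, 'g': 2, 'z': 8}
tbl['x'] = tbl['g']+3 = 5 → {'q': 3, 'f': 4, 'g': 2, 'z': 8, 'x': 5}
del 'z' → {'q': 3, 'f': 4, 'g': 2, 'x': 5}
tbl['q'] = 3+3 = 6 → {'q': 6, 'f': 4, 'g': 2, 'x': 5}
tbl['g'] = 2+1 = 3 → {'q': 6, 'f': 4, 'g': 3, 'x': 5}
tbl['k'] = tbl['f']+2 = 6 → {'q': 6, 'f': 4, 'g': 3, 'x': 5, 'k': 6}
tbl['k'] = 6+5 = 11 → {'q': 6, 'f': 4, 'g': 3, 'x': 5, 'k': 11}
tbl['f']-tbl['x'] = 4-5 = -1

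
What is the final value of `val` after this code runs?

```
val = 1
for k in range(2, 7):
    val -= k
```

k=2: val = 1-2 = -1
k=3: val = (-1)-3 = -4
k=4: val = (-4)-4 = -8
k=5: val = (-8)-5 = -13
k=6: val = (-13)-6 = -19

-19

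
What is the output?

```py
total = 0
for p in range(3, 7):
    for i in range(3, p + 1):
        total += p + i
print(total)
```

90

p=3,i=3: total = 0+6 = 6
p=4,i=3: total = 6+7 = 13
p=4,i=4: total = 13+8 = 21
p=5,i=3: total = 21+8 = 29
p=5,i=4: total = 29+9 = 38
p=5,i=5: total = 38+10 = 48
p=6,i=3: total = 48+9 = 57
p=6,i=4: total = 57+10 = 67
p=6,i=5: total = 67+11 = 78
p=6,i=6: total = 78+12 = 90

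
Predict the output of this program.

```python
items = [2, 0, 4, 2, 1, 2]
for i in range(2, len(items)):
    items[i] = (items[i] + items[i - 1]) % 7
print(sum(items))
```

14

i=2: items[2] = (4+0)%7 = 4 → [2, 0, 4, 2, 1, 2]
i=3: items[3] = (2+4)%7 = 6 → [2, 0, 4, 6, 1, 2]
i=4: items[4] = (1+6)%7 = 0 → [2, 0, 4, 6, 0, 2]
i=5: items[5] = (2+0)%7 = 2 → [2, 0, 4, 6, 0, 2]
sum = 14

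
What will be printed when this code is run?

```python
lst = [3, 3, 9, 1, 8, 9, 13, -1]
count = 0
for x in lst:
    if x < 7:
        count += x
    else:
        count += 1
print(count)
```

x=3: <7, count = 0+3 = 3
x=3: <7, count = 3+3 = 6
x=9: not <7, count = 6+1 = 7
x=1: <7, count = 7+1 = 8
x=8: not <7, count = 8+1 = 9
x=9: not <7, count = 9+1 = 10
x=13: not <7, count = 10+1 = 11
x=-1: <7, count = 11+(-1) = 10

10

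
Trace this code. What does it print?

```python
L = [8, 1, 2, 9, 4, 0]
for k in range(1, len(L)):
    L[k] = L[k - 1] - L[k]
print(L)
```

k=1: L[1] = 8-1 = 7 → [8, 7, 2, 9, 4, 0]
k=2: L[2] = 7-2 = 5 → [8, 7, 5, 9, 4, 0]
k=3: L[3] = 5-9 = -4 → [8, 7, 5, -4, 4, 0]
k=4: L[4] = (-4)-4 = -8 → [8, 7, 5, -4, -8, 0]
k=5: L[5] = (-8)-0 = -8 → [8, 7, 5, -4, -8, -8]

[8, 7, 5, -4, -8, -8]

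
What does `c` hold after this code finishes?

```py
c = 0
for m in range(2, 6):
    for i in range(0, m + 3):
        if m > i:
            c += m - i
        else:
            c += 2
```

58

m=2,i=0: 2>0, c = 0+2 = 2
m=2,i=1: 2>1, c = 2+1 = 3
m=2,i=2: not 2>2, c = 3+2 = 5
m=2,i=3: not 2>3, c = 5+2 = 7
m=2,i=4: not 2>4, c = 7+2 = 9
m=3,i=0: 3>0, c = 9+3 = 12
m=3,i=1: 3>1, c = 12+2 = 14
m=3,i=2: 3>2, c = 14+1 = 15
m=3,i=3: not 3>3, c = 15+2 = 17
m=3,i=4: not 3>4, c = 17+2 = 19
m=3,i=5: not 3>5, c = 19+2 = 21
m=4,i=0: 4>0, c = 21+4 = 25
m=4,i=1: 4>1, c = 25+3 = 28
m=4,i=2: 4>2, c = 28+2 = 30
m=4,i=3: 4>3, c = 30+1 = 31
m=4,i=4: not 4>4, c = 31+2 = 33
m=4,i=5: not 4>5, c = 33+2 = 35
m=4,i=6: not 4>6, c = 35+2 = 37
m=5,i=0: 5>0, c = 37+5 = 42
m=5,i=1: 5>1, c = 42+4 = 46
m=5,i=2: 5>2, c = 46+3 = 49
m=5,i=3: 5>3, c = 49+2 = 51
m=5,i=4: 5>4, c = 51+1 = 52
m=5,i=5: not 5>5, c = 52+2 = 54
m=5,i=6: not 5>6, c = 54+2 = 56
m=5,i=7: not 5>7, c = 56+2 = 58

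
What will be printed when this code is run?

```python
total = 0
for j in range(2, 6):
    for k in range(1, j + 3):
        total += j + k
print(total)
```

j=2,k=1: total = 0+3 = 3
j=2,k=2: total = 3+4 = 7
j=2,k=3: total = 7+5 = 12
j=2,k=4: total = 12+6 = 18
j=3,k=1: total = 18+4 = 22
j=3,k=2: total = 22+5 = 27
j=3,k=3: total = 27+6 = 33
j=3,k=4: total = 33+7 = 40
j=3,k=5: total = 40+8 = 48
j=4,k=1: total = 48+5 = 53
j=4,k=2: total = 53+6 = 59
j=4,k=3: total = 59+7 = 66
j=4,k=4: total = 66+8 = 74
j=4,k=5: total = 74+9 = 83
j=4,k=6: total = 83+10 = 93
j=5,k=1: total = 93+6 = 99
j=5,k=2: total = 99+7 = 106
j=5,k=3: total = 106+8 = 114
j=5,k=4: total = 114+9 = 123
j=5,k=5: total = 123+10 = 133
j=5,k=6: total = 133+11 = 144
j=5,k=7: total = 144+12 = 156

156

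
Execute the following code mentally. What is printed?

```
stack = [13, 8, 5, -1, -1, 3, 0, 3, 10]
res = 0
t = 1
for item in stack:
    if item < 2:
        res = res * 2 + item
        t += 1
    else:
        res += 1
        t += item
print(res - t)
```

-24

item=13: not <2, res = 0+1 = 1; t=14
item=8: not <2, res = 1+1 = 2; t=22
item=5: not <2, res = 2+1 = 3; t=27
item=-1: <2, res = 3*2+(-1) = 5; t=28
item=-1: <2, res = 5*2+(-1) = 9; t=29
item=3: not <2, res = 9+1 = 10; t=32
item=0: <2, res = 10*2+0 = 20; t=33
item=3: not <2, res = 20+1 = 21; t=36
item=10: not <2, res = 21+1 = 22; t=46
res-t = 22-46 = -24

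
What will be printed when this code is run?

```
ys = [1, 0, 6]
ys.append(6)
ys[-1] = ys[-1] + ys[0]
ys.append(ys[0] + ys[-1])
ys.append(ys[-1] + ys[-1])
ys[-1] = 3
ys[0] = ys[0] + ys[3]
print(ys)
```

[8, 0, 6, 7, 8, 3]

append 6 → [1, 0, 6, 6]
ys[-1] = ys[-1]+ys[0] = 6+1 = 7 → [1, 0, 6, 7]
append ys[0]+ys[-1] = 1+7 = 8 → [1, 0, 6, 7, 8]
append ys[-1]+ys[-1] = 8+8 = 16 → [1, 0, 6, 7, 8, 16]
ys[-1] = 3 → [1, 0, 6, 7, 8, 3]
ys[0] = ys[0]+ys[3] = 1+7 = 8 → [8, 0, 6, 7, 8, 3]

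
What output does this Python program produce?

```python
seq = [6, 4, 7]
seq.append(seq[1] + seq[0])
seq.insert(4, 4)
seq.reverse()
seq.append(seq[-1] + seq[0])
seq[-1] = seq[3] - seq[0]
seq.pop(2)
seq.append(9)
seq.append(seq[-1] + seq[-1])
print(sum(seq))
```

append seq[1]+seq[0] = 4+6 = 10 → [6, 4, 7, 10]
insert 4 at 4 → [6, 4, 7, 10, 4]
reverse → [4, 10, 7, 4, 6]
append seq[-1]+seq[0] = 6+4 = 10 → [4, 10, 7, 4, 6, 10]
seq[-1] = seq[3]-seq[0] = 4-4 = 0 → [4, 10, 7, 4, 6, 0]
pop(2) removes 7 → [4, 10, 4, 6, 0]
append 9 → [4, 10, 4, 6, 0, 9]
append seq[-1]+seq[-1] = 9+9 = 18 → [4, 10, 4, 6, 0, 9, 18]
sum = 51

51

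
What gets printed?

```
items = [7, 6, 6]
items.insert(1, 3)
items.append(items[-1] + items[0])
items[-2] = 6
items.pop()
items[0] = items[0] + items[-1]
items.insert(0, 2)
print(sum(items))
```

30

insert 3 at 1 → [7, 3, 6, 6]
append items[-1]+items[0] = 6+7 = 13 → [7, 3, 6, 6, 13]
items[-2] = 6 → [7, 3, 6, 6, 13]
pop() removes 13 → [7, 3, 6, 6]
items[0] = items[0]+items[-1] = 7+6 = 13 → [13, 3, 6, 6]
insert 2 at 0 → [2, 13, 3, 6, 6]
sum = 30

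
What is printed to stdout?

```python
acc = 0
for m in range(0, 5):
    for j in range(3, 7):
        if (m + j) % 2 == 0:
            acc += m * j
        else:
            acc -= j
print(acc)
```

m=0,j=3: odd sum, acc = 0-3 = -3
m=0,j=4: even sum, acc = (-3)+0 = -3
m=0,j=5: odd sum, acc = (-3)-5 = -8
m=0,j=6: even sum, acc = (-8)+0 = -8
m=1,j=3: even sum, acc = (-8)+3 = -5
m=1,j=4: odd sum, acc = (-5)-4 = -9
m=1,j=5: even sum, acc = (-9)+5 = -4
m=1,j=6: odd sum, acc = (-4)-6 = -10
m=2,j=3: odd sum, acc = (-10)-3 = -13
m=2,j=4: even sum, acc = (-13)+8 = -5
m=2,j=5: odd sum, acc = (-5)-5 = -10
m=2,j=6: even sum, acc = (-10)+12 = 2
m=3,j=3: even sum, acc = 2+9 = 11
m=3,j=4: odd sum, acc = 11-4 = 7
m=3,j=5: even sum, acc = 7+15 = 22
m=3,j=6: odd sum, acc = 22-6 = 16
m=4,j=3: odd sum, acc = 16-3 = 13
m=4,j=4: even sum, acc = 13+16 = 29
m=4,j=5: odd sum, acc = 29-5 = 24
m=4,j=6: even sum, acc = 24+24 = 48

48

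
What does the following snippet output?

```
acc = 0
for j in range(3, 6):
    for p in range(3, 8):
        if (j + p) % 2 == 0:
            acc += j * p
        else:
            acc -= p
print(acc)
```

j=3,p=3: even sum, acc = 0+9 = 9
j=3,p=4: odd sum, acc = 9-4 = 5
j=3,p=5: even sum, acc = 5+15 = 20
j=3,p=6: odd sum, acc = 20-6 = 14
j=3,p=7: even sum, acc = 14+21 = 35
j=4,p=3: odd sum, acc = 35-3 = 32
j=4,p=4: even sum, acc = 32+16 = 48
j=4,p=5: odd sum, acc = 48-5 = 43
j=4,p=6: even sum, acc = 43+24 = 67
j=4,p=7: odd sum, acc = 67-7 = 60
j=5,p=3: even sum, acc = 60+15 = 75
j=5,p=4: odd sum, acc = 75-4 = 71
j=5,p=5: even sum, acc = 71+25 = 96
j=5,p=6: odd sum, acc = 96-6 = 90
j=5,p=7: even sum, acc = 90+35 = 125

125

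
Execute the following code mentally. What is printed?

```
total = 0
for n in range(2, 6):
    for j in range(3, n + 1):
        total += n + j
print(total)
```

n=3,j=3: total = 0+6 = 6
n=4,j=3: total = 6+7 = 13
n=4,j=4: total = 13+8 = 21
n=5,j=3: total = 21+8 = 29
n=5,j=4: total = 29+9 = 38
n=5,j=5: total = 38+10 = 48

48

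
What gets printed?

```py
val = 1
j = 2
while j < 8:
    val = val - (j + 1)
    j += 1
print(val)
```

-32

j=2: val = 1-3 = -2
j=3: val = (-2)-4 = -6
j=4: val = (-6)-5 = -11
j=5: val = (-11)-6 = -17
j=6: val = (-17)-7 = -24
j=7: val = (-24)-8 = -32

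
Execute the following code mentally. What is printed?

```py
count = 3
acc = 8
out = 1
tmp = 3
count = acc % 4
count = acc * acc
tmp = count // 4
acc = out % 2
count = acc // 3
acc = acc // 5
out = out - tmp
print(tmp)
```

16

count = 8%4 = 0
count = 8*8 = 64
tmp = 64//4 = 16
acc = 1%2 = 1
count = 1//3 = 0
acc = 1//5 = 0
out = 1-16 = -15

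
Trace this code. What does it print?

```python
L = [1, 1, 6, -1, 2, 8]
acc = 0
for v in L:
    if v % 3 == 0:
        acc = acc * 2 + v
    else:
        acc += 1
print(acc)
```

v=1: not %3==0, acc = 0+1 = 1
v=1: not %3==0, acc = 1+1 = 2
v=6: %3==0, acc = 2*2+6 = 10
v=-1: not %3==0, acc = 10+1 = 11
v=2: not %3==0, acc = 11+1 = 12
v=8: not %3==0, acc = 12+1 = 13

13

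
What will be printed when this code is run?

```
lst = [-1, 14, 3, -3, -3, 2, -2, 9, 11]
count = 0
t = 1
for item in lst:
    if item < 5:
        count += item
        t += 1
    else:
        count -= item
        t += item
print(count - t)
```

item=-1: <5, count = 0+(-1) = -1; t=2
item=14: not <5, count = (-1)-14 = -15; t=16
item=3: <5, count = (-15)+3 = -12; t=17
item=-3: <5, count = (-12)+(-3) = -15; t=18
item=-3: <5, count = (-15)+(-3) = -18; t=19
item=2: <5, count = (-18)+2 = -16; t=20
item=-2: <5, count = (-16)+(-2) = -18; t=21
item=9: not <5, count = (-18)-9 = -27; t=30
item=11: not <5, count = (-27)-11 = -38; t=41
count-t = (-38)-41 = -79

-79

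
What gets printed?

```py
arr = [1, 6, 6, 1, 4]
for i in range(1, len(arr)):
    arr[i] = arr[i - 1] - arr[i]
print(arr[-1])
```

-16

i=1: arr[1] = 1-6 = -5 → [1, -5, 6, 1, 4]
i=2: arr[2] = (-5)-6 = -11 → [1, -5, -11, 1, 4]
i=3: arr[3] = (-11)-1 = -12 → [1, -5, -11, -12, 4]
i=4: arr[4] = (-12)-4 = -16 → [1, -5, -11, -12, -16]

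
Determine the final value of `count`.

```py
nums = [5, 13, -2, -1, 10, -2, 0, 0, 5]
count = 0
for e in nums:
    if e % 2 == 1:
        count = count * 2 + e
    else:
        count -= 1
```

83

e=5: odd, count = 0*2+5 = 5
e=13: odd, count = 5*2+13 = 23
e=-2: not odd, count = 23-1 = 22
e=-1: odd, count = 22*2+(-1) = 43
e=10: not odd, count = 43-1 = 42
e=-2: not odd, count = 42-1 = 41
e=0: not odd, count = 41-1 = 40
e=0: not odd, count = 40-1 = 39
e=5: odd, count = 39*2+5 = 83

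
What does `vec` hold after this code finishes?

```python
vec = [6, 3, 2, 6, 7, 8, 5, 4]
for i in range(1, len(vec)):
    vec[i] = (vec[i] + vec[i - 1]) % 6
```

[6, 3, 5, 5, 0, 2, 1, 5]

i=1: vec[1] = (3+6)%6 = 3 → [6, 3, 2, 6, 7, 8, 5, 4]
i=2: vec[2] = (2+3)%6 = 5 → [6, 3, 5, 6, 7, 8, 5, 4]
i=3: vec[3] = (6+5)%6 = 5 → [6, 3, 5, 5, 7, 8, 5, 4]
i=4: vec[4] = (7+5)%6 = 0 → [6, 3, 5, 5, 0, 8, 5, 4]
i=5: vec[5] = (8+0)%6 = 2 → [6, 3, 5, 5, 0, 2, 5, 4]
i=6: vec[6] = (5+2)%6 = 1 → [6, 3, 5, 5, 0, 2, 1, 4]
i=7: vec[7] = (4+1)%6 = 5 → [6, 3, 5, 5, 0, 2, 1, 5]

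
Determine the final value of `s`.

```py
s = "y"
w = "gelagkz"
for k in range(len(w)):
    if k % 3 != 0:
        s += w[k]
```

'yelgk'

k=0: skip
k=1: add 'e' → 'ye'
k=2: add 'l' → 'yel'
k=3: skip
k=4: add 'g' → 'yelg'
k=5: add 'k' → 'yelgk'
k=6: skip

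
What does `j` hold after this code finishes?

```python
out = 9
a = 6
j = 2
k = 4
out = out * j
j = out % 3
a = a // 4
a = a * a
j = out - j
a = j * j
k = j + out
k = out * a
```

out = 9*2 = 18
j = 18%3 = 0
a = 6//4 = 1
a = 1*1 = 1
j = 18-0 = 18
a = 18*18 = 324
k = 18+18 = 36
k = 18*324 = 5832

18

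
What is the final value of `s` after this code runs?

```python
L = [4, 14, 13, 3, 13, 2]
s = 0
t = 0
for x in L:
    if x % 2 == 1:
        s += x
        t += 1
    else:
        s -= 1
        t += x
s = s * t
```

598

x=4: not odd, s = 0-1 = -1; t=4
x=14: not odd, s = (-1)-1 = -2; t=18
x=13: odd, s = (-2)+13 = 11; t=19
x=3: odd, s = 11+3 = 14; t=20
x=13: odd, s = 14+13 = 27; t=21
x=2: not odd, s = 27-1 = 26; t=23
s*t = 26*23 = 598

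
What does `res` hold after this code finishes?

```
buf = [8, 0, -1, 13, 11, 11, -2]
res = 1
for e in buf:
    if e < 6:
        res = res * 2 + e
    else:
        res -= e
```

e=8: not <6, res = 1-8 = -7
e=0: <6, res = (-7)*2+0 = -14
e=-1: <6, res = (-14)*2+(-1) = -29
e=13: not <6, res = (-29)-13 = -42
e=11: not <6, res = (-42)-11 = -53
e=11: not <6, res = (-53)-11 = -64
e=-2: <6, res = (-64)*2+(-2) = -130

-130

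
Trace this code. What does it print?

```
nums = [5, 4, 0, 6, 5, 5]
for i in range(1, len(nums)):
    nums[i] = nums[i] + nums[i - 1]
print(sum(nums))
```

i=1: nums[1] = 4+5 = 9 → [5, 9, 0, 6, 5, 5]
i=2: nums[2] = 0+9 = 9 → [5, 9, 9, 6, 5, 5]
i=3: nums[3] = 6+9 = 15 → [5, 9, 9, 15, 5, 5]
i=4: nums[4] = 5+15 = 20 → [5, 9, 9, 15, 20, 5]
i=5: nums[5] = 5+20 = 25 → [5, 9, 9, 15, 20, 25]
sum = 83

83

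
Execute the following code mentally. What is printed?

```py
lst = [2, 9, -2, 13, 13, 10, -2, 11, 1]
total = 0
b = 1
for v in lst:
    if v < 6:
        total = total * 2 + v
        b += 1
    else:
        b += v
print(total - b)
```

v=2: <6, total = 0*2+2 = 2; b=2
v=9: not <6; b=11
v=-2: <6, total = 2*2+(-2) = 2; b=12
v=13: not <6; b=25
v=13: not <6; b=38
v=10: not <6; b=48
v=-2: <6, total = 2*2+(-2) = 2; b=49
v=11: not <6; b=60
v=1: <6, total = 2*2+1 = 5; b=61
total-b = 5-61 = -56

-56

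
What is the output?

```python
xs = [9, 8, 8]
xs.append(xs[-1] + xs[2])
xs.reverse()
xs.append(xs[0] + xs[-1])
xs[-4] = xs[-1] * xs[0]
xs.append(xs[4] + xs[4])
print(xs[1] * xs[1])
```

append xs[-1]+xs[2] = 8+8 = 16 → [9, 8, 8, 16]
reverse → [16, 8, 8, 9]
append xs[0]+xs[-1] = 16+9 = 25 → [16, 8, 8, 9, 25]
xs[-4] = xs[-1]*xs[0] = 25*16 = 400 → [16, 400, 8, 9, 25]
append xs[4]+xs[4] = 25+25 = 50 → [16, 400, 8, 9, 25, 50]
xs[1]*xs[1] = 400*400 = 160000

160000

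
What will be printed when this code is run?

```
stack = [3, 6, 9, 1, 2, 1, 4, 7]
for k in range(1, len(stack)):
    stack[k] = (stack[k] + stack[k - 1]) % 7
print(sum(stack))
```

25

k=1: stack[1] = (6+3)%7 = 2 → [3, 2, 9, 1, 2, 1, 4, 7]
k=2: stack[2] = (9+2)%7 = 4 → [3, 2, 4, 1, 2, 1, 4, 7]
k=3: stack[3] = (1+4)%7 = 5 → [3, 2, 4, 5, 2, 1, 4, 7]
k=4: stack[4] = (2+5)%7 = 0 → [3, 2, 4, 5, 0, 1, 4, 7]
k=5: stack[5] = (1+0)%7 = 1 → [3, 2, 4, 5, 0, 1, 4, 7]
k=6: stack[6] = (4+1)%7 = 5 → [3, 2, 4, 5, 0, 1, 5, 7]
k=7: stack[7] = (7+5)%7 = 5 → [3, 2, 4, 5, 0, 1, 5, 5]
sum = 25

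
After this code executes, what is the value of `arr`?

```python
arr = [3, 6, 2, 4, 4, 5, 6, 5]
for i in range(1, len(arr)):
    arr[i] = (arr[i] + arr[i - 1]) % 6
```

i=1: arr[1] = (6+3)%6 = 3 → [3, 3, 2, 4, 4, 5, 6, 5]
i=2: arr[2] = (2+3)%6 = 5 → [3, 3, 5, 4, 4, 5, 6, 5]
i=3: arr[3] = (4+5)%6 = 3 → [3, 3, 5, 3, 4, 5, 6, 5]
i=4: arr[4] = (4+3)%6 = 1 → [3, 3, 5, 3, 1, 5, 6, 5]
i=5: arr[5] = (5+1)%6 = 0 → [3, 3, 5, 3, 1, 0, 6, 5]
i=6: arr[6] = (6+0)%6 = 0 → [3, 3, 5, 3, 1, 0, 0, 5]
i=7: arr[7] = (5+0)%6 = 5 → [3, 3, 5, 3, 1, 0, 0, 5]

[3, 3, 5, 3, 1, 0, 0, 5]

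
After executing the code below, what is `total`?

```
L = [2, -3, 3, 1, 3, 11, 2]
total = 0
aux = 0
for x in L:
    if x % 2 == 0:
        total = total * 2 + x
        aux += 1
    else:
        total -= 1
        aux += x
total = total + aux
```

13

x=2: even, total = 0*2+2 = 2; aux=1
x=-3: not even, total = 2-1 = 1; aux=-2
x=3: not even, total = 1-1 = 0; aux=1
x=1: not even, total = 0-1 = -1; aux=2
x=3: not even, total = (-1)-1 = -2; aux=5
x=11: not even, total = (-2)-1 = -3; aux=16
x=2: even, total = (-3)*2+2 = -4; aux=17
total+aux = (-4)+17 = 13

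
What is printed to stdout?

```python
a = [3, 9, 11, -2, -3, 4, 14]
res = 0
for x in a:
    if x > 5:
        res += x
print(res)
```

x=3: not >5
x=9: >5, res = 0+9 = 9
x=11: >5, res = 9+11 = 20
x=-2: not >5
x=-3: not >5
x=4: not >5
x=14: >5, res = 20+14 = 34

34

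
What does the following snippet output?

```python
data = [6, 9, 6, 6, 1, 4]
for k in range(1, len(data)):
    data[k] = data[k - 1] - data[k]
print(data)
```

k=1: data[1] = 6-9 = -3 → [6, -3, 6, 6, 1, 4]
k=2: data[2] = (-3)-6 = -9 → [6, -3, -9, 6, 1, 4]
k=3: data[3] = (-9)-6 = -15 → [6, -3, -9, -15, 1, 4]
k=4: data[4] = (-15)-1 = -16 → [6, -3, -9, -15, -16, 4]
k=5: data[5] = (-16)-4 = -20 → [6, -3, -9, -15, -16, -20]

[6, -3, -9, -15, -16, -20]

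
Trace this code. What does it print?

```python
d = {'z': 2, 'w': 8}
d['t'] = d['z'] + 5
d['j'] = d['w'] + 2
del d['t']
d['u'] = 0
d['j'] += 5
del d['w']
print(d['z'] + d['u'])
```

d['t'] = d['z']+5 = 7 → {'z': 2, 'w': 8, 't': 7}
d['j'] = d['w']+2 = 10 → {'z': 2, 'w': 8, 't': 7, 'j': 10}
del 't' → {'z': 2, 'w': 8, 'j': 10}
d['u'] = 0 → {'z': 2, 'w': 8, 'j': 10, 'u': 0}
d['j'] = 10+5 = 15 → {'z': 2, 'w': 8, 'j': 15, 'u': 0}
del 'w' → {'z': 2, 'j': 15, 'u': 0}
d['z']+d['u'] = 2+0 = 2

2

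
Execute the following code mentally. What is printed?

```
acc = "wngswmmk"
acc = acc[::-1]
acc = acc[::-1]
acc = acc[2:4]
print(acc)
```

gs

reverse → 'kmmwsgnw'
reverse → 'wngswmmk'
slice [2:4] → 'gs'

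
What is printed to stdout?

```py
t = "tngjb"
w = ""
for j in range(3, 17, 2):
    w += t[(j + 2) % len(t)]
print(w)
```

j=3: add t[0]='t' → 't'
j=5: add t[2]='g' → 'tg'
j=7: add t[4]='b' → 'tgb'
j=9: add t[1]='n' → 'tgbn'
j=11: add t[3]='j' → 'tgbnj'
j=13: add t[0]='t' → 'tgbnjt'
j=15: add t[2]='g' → 'tgbnjtg'

tgbnjtg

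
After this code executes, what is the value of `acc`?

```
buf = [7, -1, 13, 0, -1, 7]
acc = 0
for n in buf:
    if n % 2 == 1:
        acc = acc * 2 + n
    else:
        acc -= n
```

161

n=7: odd, acc = 0*2+7 = 7
n=-1: odd, acc = 7*2+(-1) = 13
n=13: odd, acc = 13*2+13 = 39
n=0: not odd, acc = 39-0 = 39
n=-1: odd, acc = 39*2+(-1) = 77
n=7: odd, acc = 77*2+7 = 161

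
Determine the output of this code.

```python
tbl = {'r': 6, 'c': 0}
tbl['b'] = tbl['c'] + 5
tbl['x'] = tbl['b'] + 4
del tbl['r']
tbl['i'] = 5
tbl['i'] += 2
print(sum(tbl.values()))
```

21

tbl['b'] = tbl['c']+5 = 5 → {'r': 6, 'c': 0, 'b': 5}
tbl['x'] = tbl['b']+4 = 9 → {'r': 6, 'c': 0, 'b': 5, 'x': 9}
del 'r' → {'c': 0, 'b': 5, 'x': 9}
tbl['i'] = 5 → {'c': 0, 'b': 5, 'x': 9, 'i': 5}
tbl['i'] = 5+2 = 7 → {'c': 0, 'b': 5, 'x': 9, 'i': 7}
sum of values = 21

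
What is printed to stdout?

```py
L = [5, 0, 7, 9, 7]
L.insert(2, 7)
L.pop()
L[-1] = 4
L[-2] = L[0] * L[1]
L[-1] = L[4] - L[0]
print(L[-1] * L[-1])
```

1

insert 7 at 2 → [5, 0, 7, 7, 9, 7]
pop() removes 7 → [5, 0, 7, 7, 9]
L[-1] = 4 → [5, 0, 7, 7, 4]
L[-2] = L[0]*L[1] = 5*0 = 0 → [5, 0, 7, 0, 4]
L[-1] = L[4]-L[0] = 4-5 = -1 → [5, 0, 7, 0, -1]
L[-1]*L[-1] = (-1)*(-1) = 1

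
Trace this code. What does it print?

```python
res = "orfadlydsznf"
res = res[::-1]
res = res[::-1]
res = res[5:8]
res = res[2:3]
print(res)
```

reverse → 'fnzsdyldafro'
reverse → 'orfadlydsznf'
slice [5:8] → 'lyd'
slice [2:3] → 'd'

d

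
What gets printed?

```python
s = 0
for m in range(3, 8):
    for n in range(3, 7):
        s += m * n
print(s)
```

450

m=3,n=3: s = 0+9 = 9
m=3,n=4: s = 9+12 = 21
m=3,n=5: s = 21+15 = 36
m=3,n=6: s = 36+18 = 54
m=4,n=3: s = 54+12 = 66
m=4,n=4: s = 66+16 = 82
m=4,n=5: s = 82+20 = 102
m=4,n=6: s = 102+24 = 126
m=5,n=3: s = 126+15 = 141
m=5,n=4: s = 141+20 = 161
m=5,n=5: s = 161+25 = 186
m=5,n=6: s = 186+30 = 216
m=6,n=3: s = 216+18 = 234
m=6,n=4: s = 234+24 = 258
m=6,n=5: s = 258+30 = 288
m=6,n=6: s = 288+36 = 324
m=7,n=3: s = 324+21 = 345
m=7,n=4: s = 345+28 = 373
m=7,n=5: s = 373+35 = 408
m=7,n=6: s = 408+42 = 450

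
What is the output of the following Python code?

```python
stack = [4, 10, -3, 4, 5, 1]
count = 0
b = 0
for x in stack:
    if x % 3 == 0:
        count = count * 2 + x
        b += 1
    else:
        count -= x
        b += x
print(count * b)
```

x=4: not %3==0, count = 0-4 = -4; b=4
x=10: not %3==0, count = (-4)-10 = -14; b=14
x=-3: %3==0, count = (-14)*2+(-3) = -31; b=15
x=4: not %3==0, count = (-31)-4 = -35; b=19
x=5: not %3==0, count = (-35)-5 = -40; b=24
x=1: not %3==0, count = (-40)-1 = -41; b=25
count*b = (-41)*25 = -1025

-1025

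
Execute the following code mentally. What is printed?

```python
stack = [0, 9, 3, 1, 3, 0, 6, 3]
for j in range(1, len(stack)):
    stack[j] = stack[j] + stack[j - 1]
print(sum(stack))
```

j=1: stack[1] = 9+0 = 9 → [0, 9, 3, 1, 3, 0, 6, 3]
j=2: stack[2] = 3+9 = 12 → [0, 9, 12, 1, 3, 0, 6, 3]
j=3: stack[3] = 1+12 = 13 → [0, 9, 12, 13, 3, 0, 6, 3]
j=4: stack[4] = 3+13 = 16 → [0, 9, 12, 13, 16, 0, 6, 3]
j=5: stack[5] = 0+16 = 16 → [0, 9, 12, 13, 16, 16, 6, 3]
j=6: stack[6] = 6+16 = 22 → [0, 9, 12, 13, 16, 16, 22, 3]
j=7: stack[7] = 3+22 = 25 → [0, 9, 12, 13, 16, 16, 22, 25]
sum = 113

113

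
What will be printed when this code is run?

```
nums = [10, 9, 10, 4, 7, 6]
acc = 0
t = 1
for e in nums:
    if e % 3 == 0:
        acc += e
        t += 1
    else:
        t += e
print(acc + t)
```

49

e=10: not %3==0; t=11
e=9: %3==0, acc = 0+9 = 9; t=12
e=10: not %3==0; t=22
e=4: not %3==0; t=26
e=7: not %3==0; t=33
e=6: %3==0, acc = 9+6 = 15; t=34
acc+t = 15+34 = 49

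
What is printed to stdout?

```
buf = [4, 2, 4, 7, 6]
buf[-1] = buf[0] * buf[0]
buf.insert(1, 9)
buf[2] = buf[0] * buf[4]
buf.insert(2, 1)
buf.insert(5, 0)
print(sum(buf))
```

69

buf[-1] = buf[0]*buf[0] = 4*4 = 16 → [4, 2, 4, 7, 16]
insert 9 at 1 → [4, 9, 2, 4, 7, 16]
buf[2] = buf[0]*buf[4] = 4*7 = 28 → [4, 9, 28, 4, 7, 16]
insert 1 at 2 → [4, 9, 1, 28, 4, 7, 16]
insert 0 at 5 → [4, 9, 1, 28, 4, 0, 7, 16]
sum = 69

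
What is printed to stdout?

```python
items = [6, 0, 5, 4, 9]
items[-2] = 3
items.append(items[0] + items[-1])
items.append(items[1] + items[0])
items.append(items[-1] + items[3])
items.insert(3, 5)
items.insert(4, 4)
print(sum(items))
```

items[-2] = 3 → [6, 0, 5, 3, 9]
append items[0]+items[-1] = 6+9 = 15 → [6, 0, 5, 3, 9, 15]
append items[1]+items[0] = 0+6 = 6 → [6, 0, 5, 3, 9, 15, 6]
append items[-1]+items[3] = 6+3 = 9 → [6, 0, 5, 3, 9, 15, 6, 9]
insert 5 at 3 → [6, 0, 5, 5, 3, 9, 15, 6, 9]
insert 4 at 4 → [6, 0, 5, 5, 4, 3, 9, 15, 6, 9]
sum = 62

62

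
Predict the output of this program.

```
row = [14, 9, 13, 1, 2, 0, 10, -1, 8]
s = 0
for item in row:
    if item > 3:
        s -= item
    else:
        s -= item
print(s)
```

item=14: >3, s = 0-14 = -14
item=9: >3, s = (-14)-9 = -23
item=13: >3, s = (-23)-13 = -36
item=1: not >3, s = (-36)-1 = -37
item=2: not >3, s = (-37)-2 = -39
item=0: not >3, s = (-39)-0 = -39
item=10: >3, s = (-39)-10 = -49
item=-1: not >3, s = (-49)-(-1) = -48
item=8: >3, s = (-48)-8 = -56

-56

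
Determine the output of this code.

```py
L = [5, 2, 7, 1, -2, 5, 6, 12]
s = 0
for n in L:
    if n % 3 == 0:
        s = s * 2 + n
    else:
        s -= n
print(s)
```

n=5: not %3==0, s = 0-5 = -5
n=2: not %3==0, s = (-5)-2 = -7
n=7: not %3==0, s = (-7)-7 = -14
n=1: not %3==0, s = (-14)-1 = -15
n=-2: not %3==0, s = (-15)-(-2) = -13
n=5: not %3==0, s = (-13)-5 = -18
n=6: %3==0, s = (-18)*2+6 = -30
n=12: %3==0, s = (-30)*2+12 = -48

-48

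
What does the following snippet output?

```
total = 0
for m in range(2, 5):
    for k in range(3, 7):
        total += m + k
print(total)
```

90

m=2,k=3: total = 0+5 = 5
m=2,k=4: total = 5+6 = 11
m=2,k=5: total = 11+7 = 18
m=2,k=6: total = 18+8 = 26
m=3,k=3: total = 26+6 = 32
m=3,k=4: total = 32+7 = 39
m=3,k=5: total = 39+8 = 47
m=3,k=6: total = 47+9 = 56
m=4,k=3: total = 56+7 = 63
m=4,k=4: total = 63+8 = 71
m=4,k=5: total = 71+9 = 80
m=4,k=6: total = 80+10 = 90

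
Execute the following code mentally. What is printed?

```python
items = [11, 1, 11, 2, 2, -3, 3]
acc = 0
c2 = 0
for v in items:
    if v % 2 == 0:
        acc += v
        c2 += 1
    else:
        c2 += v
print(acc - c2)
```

-21

v=11: not even; c2=11
v=1: not even; c2=12
v=11: not even; c2=23
v=2: even, acc = 0+2 = 2; c2=24
v=2: even, acc = 2+2 = 4; c2=25
v=-3: not even; c2=22
v=3: not even; c2=25
acc-c2 = 4-25 = -21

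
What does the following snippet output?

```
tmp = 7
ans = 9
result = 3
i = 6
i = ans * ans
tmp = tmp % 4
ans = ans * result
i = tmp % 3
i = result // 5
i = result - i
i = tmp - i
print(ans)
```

i = 9*9 = 81
tmp = 7%4 = 3
ans = 9*3 = 27
i = 3%3 = 0
i = 3//5 = 0
i = 3-0 = 3
i = 3-3 = 0

27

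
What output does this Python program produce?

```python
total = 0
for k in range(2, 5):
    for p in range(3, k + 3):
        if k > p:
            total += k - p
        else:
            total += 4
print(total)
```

k=2,p=3: not 2>3, total = 0+4 = 4
k=2,p=4: not 2>4, total = 4+4 = 8
k=3,p=3: not 3>3, total = 8+4 = 12
k=3,p=4: not 3>4, total = 12+4 = 16
k=3,p=5: not 3>5, total = 16+4 = 20
k=4,p=3: 4>3, total = 20+1 = 21
k=4,p=4: not 4>4, total = 21+4 = 25
k=4,p=5: not 4>5, total = 25+4 = 29
k=4,p=6: not 4>6, total = 29+4 = 33

33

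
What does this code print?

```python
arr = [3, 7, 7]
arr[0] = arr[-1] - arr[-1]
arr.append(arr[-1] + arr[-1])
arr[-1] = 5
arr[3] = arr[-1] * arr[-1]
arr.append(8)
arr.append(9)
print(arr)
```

[0, 7, 7, 25, 8, 9]

arr[0] = arr[-1]-arr[-1] = 7-7 = 0 → [0, 7, 7]
append arr[-1]+arr[-1] = 7+7 = 14 → [0, 7, 7, 14]
arr[-1] = 5 → [0, 7, 7, 5]
arr[3] = arr[-1]*arr[-1] = 5*5 = 25 → [0, 7, 7, 25]
append 8 → [0, 7, 7, 25, 8]
append 9 → [0, 7, 7, 25, 8, 9]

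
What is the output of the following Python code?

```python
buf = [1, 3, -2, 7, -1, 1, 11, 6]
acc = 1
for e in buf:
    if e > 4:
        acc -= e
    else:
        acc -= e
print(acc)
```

e=1: not >4, acc = 1-1 = 0
e=3: not >4, acc = 0-3 = -3
e=-2: not >4, acc = (-3)-(-2) = -1
e=7: >4, acc = (-1)-7 = -8
e=-1: not >4, acc = (-8)-(-1) = -7
e=1: not >4, acc = (-7)-1 = -8
e=11: >4, acc = (-8)-11 = -19
e=6: >4, acc = (-19)-6 = -25

-25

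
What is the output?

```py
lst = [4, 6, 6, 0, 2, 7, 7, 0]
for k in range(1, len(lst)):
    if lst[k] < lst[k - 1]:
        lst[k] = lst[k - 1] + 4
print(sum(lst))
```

106

k=1: 6>=4, unchanged → [4, 6, 6, 0, 2, 7, 7, 0]
k=2: 6>=6, unchanged → [4, 6, 6, 0, 2, 7, 7, 0]
k=3: 0<6, lst[3] = 6+4 = 10 → [4, 6, 6, 10, 2, 7, 7, 0]
k=4: 2<10, lst[4] = 10+4 = 14 → [4, 6, 6, 10, 14, 7, 7, 0]
k=5: 7<14, lst[5] = 14+4 = 18 → [4, 6, 6, 10, 14, 18, 7, 0]
k=6: 7<18, lst[6] = 18+4 = 22 → [4, 6, 6, 10, 14, 18, 22, 0]
k=7: 0<22, lst[7] = 22+4 = 26 → [4, 6, 6, 10, 14, 18, 22, 26]
sum = 106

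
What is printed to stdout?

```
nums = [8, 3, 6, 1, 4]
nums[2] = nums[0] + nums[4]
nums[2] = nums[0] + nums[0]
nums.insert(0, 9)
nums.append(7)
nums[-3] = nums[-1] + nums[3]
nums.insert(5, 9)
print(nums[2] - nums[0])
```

-6

nums[2] = nums[0]+nums[4] = 8+4 = 12 → [8, 3, 12, 1, 4]
nums[2] = nums[0]+nums[0] = 8+8 = 16 → [8, 3, 16, 1, 4]
insert 9 at 0 → [9, 8, 3, 16, 1, 4]
append 7 → [9, 8, 3, 16, 1, 4, 7]
nums[-3] = nums[-1]+nums[3] = 7+16 = 23 → [9, 8, 3, 16, 23, 4, 7]
insert 9 at 5 → [9, 8, 3, 16, 23, 9, 4, 7]
nums[2]-nums[0] = 3-9 = -6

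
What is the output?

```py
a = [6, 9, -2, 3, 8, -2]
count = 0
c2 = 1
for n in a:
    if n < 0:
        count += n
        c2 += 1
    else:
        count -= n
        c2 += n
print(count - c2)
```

n=6: not <0, count = 0-6 = -6; c2=7
n=9: not <0, count = (-6)-9 = -15; c2=16
n=-2: <0, count = (-15)+(-2) = -17; c2=17
n=3: not <0, count = (-17)-3 = -20; c2=20
n=8: not <0, count = (-20)-8 = -28; c2=28
n=-2: <0, count = (-28)+(-2) = -30; c2=29
count-c2 = (-30)-29 = -59

-59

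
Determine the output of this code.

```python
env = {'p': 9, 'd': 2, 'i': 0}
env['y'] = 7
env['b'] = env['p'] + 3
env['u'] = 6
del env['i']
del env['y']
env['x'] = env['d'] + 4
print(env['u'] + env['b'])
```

env['y'] = 7 → {'p': 9, 'd': 2, 'i': 0, 'y': 7}
env['b'] = env['p']+3 = 12 → {'p': 9, 'd': 2, 'i': 0, 'y': 7, 'b': 12}
env['u'] = 6 → {'p': 9, 'd': 2, 'i': 0, 'y': 7, 'b': 12, 'u': 6}
del 'i' → {'p': 9, 'd': 2, 'y': 7, 'b': 12, 'u': 6}
del 'y' → {'p': 9, 'd': 2, 'b': 12, 'u': 6}
env['x'] = env['d']+4 = 6 → {'p': 9, 'd': 2, 'b': 12, 'u': 6, 'x': 6}
env['u']+env['b'] = 6+12 = 18

18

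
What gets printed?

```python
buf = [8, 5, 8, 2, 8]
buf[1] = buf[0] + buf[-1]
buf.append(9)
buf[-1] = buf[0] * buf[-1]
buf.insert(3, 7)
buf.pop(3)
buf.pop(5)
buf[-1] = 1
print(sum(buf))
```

35

buf[1] = buf[0]+buf[-1] = 8+8 = 16 → [8, 16, 8, 2, 8]
append 9 → [8, 16, 8, 2, 8, 9]
buf[-1] = buf[0]*buf[-1] = 8*9 = 72 → [8, 16, 8, 2, 8, 72]
insert 7 at 3 → [8, 16, 8, 7, 2, 8, 72]
pop(3) removes 7 → [8, 16, 8, 2, 8, 72]
pop(5) removes 72 → [8, 16, 8, 2, 8]
buf[-1] = 1 → [8, 16, 8, 2, 1]
sum = 35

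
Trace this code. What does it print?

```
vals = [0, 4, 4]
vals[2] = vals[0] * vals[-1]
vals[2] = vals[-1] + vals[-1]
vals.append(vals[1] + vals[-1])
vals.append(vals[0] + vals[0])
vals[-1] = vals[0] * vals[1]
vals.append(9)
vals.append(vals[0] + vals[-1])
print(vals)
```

vals[2] = vals[0]*vals[-1] = 0*4 = 0 → [0, 4, 0]
vals[2] = vals[-1]+vals[-1] = 0+0 = 0 → [0, 4, 0]
append vals[1]+vals[-1] = 4+0 = 4 → [0, 4, 0, 4]
append vals[0]+vals[0] = 0+0 = 0 → [0, 4, 0, 4, 0]
vals[-1] = vals[0]*vals[1] = 0*4 = 0 → [0, 4, 0, 4, 0]
append 9 → [0, 4, 0, 4, 0, 9]
append vals[0]+vals[-1] = 0+9 = 9 → [0, 4, 0, 4, 0, 9, 9]

[0, 4, 0, 4, 0, 9, 9]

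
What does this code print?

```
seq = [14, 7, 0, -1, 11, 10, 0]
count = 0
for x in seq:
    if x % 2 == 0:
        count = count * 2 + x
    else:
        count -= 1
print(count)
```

x=14: even, count = 0*2+14 = 14
x=7: not even, count = 14-1 = 13
x=0: even, count = 13*2+0 = 26
x=-1: not even, count = 26-1 = 25
x=11: not even, count = 25-1 = 24
x=10: even, count = 24*2+10 = 58
x=0: even, count = 58*2+0 = 116

116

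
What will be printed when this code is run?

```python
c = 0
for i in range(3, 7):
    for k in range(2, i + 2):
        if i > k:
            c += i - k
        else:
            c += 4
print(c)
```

52

i=3,k=2: 3>2, c = 0+1 = 1
i=3,k=3: not 3>3, c = 1+4 = 5
i=3,k=4: not 3>4, c = 5+4 = 9
i=4,k=2: 4>2, c = 9+2 = 11
i=4,k=3: 4>3, c = 11+1 = 12
i=4,k=4: not 4>4, c = 12+4 = 16
i=4,k=5: not 4>5, c = 16+4 = 20
i=5,k=2: 5>2, c = 20+3 = 23
i=5,k=3: 5>3, c = 23+2 = 25
i=5,k=4: 5>4, c = 25+1 = 26
i=5,k=5: not 5>5, c = 26+4 = 30
i=5,k=6: not 5>6, c = 30+4 = 34
i=6,k=2: 6>2, c = 34+4 = 38
i=6,k=3: 6>3, c = 38+3 = 41
i=6,k=4: 6>4, c = 41+2 = 43
i=6,k=5: 6>5, c = 43+1 = 44
i=6,k=6: not 6>6, c = 44+4 = 48
i=6,k=7: not 6>7, c = 48+4 = 52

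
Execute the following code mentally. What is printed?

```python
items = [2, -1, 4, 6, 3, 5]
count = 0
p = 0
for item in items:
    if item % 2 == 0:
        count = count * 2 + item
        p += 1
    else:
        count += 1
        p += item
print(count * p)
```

280

item=2: even, count = 0*2+2 = 2; p=1
item=-1: not even, count = 2+1 = 3; p=0
item=4: even, count = 3*2+4 = 10; p=1
item=6: even, count = 10*2+6 = 26; p=2
item=3: not even, count = 26+1 = 27; p=5
item=5: not even, count = 27+1 = 28; p=10
count*p = 28*10 = 280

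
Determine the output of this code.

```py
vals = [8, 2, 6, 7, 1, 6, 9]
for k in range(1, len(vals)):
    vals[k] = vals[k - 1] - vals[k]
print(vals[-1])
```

k=1: vals[1] = 8-2 = 6 → [8, 6, 6, 7, 1, 6, 9]
k=2: vals[2] = 6-6 = 0 → [8, 6, 0, 7, 1, 6, 9]
k=3: vals[3] = 0-7 = -7 → [8, 6, 0, -7, 1, 6, 9]
k=4: vals[4] = (-7)-1 = -8 → [8, 6, 0, -7, -8, 6, 9]
k=5: vals[5] = (-8)-6 = -14 → [8, 6, 0, -7, -8, -14, 9]
k=6: vals[6] = (-14)-9 = -23 → [8, 6, 0, -7, -8, -14, -23]

-23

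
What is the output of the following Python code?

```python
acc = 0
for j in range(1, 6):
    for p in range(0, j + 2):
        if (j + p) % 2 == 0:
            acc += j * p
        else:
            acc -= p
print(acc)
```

53

j=1,p=0: odd sum, acc = 0-0 = 0
j=1,p=1: even sum, acc = 0+1 = 1
j=1,p=2: odd sum, acc = 1-2 = -1
j=2,p=0: even sum, acc = (-1)+0 = -1
j=2,p=1: odd sum, acc = (-1)-1 = -2
j=2,p=2: even sum, acc = (-2)+4 = 2
j=2,p=3: odd sum, acc = 2-3 = -1
j=3,p=0: odd sum, acc = (-1)-0 = -1
j=3,p=1: even sum, acc = (-1)+3 = 2
j=3,p=2: odd sum, acc = 2-2 = 0
j=3,p=3: even sum, acc = 0+9 = 9
j=3,p=4: odd sum, acc = 9-4 = 5
j=4,p=0: even sum, acc = 5+0 = 5
j=4,p=1: odd sum, acc = 5-1 = 4
j=4,p=2: even sum, acc = 4+8 = 12
j=4,p=3: odd sum, acc = 12-3 = 9
j=4,p=4: even sum, acc = 9+16 = 25
j=4,p=5: odd sum, acc = 25-5 = 20
j=5,p=0: odd sum, acc = 20-0 = 20
j=5,p=1: even sum, acc = 20+5 = 25
j=5,p=2: odd sum, acc = 25-2 = 23
j=5,p=3: even sum, acc = 23+15 = 38
j=5,p=4: odd sum, acc = 38-4 = 34
j=5,p=5: even sum, acc = 34+25 = 59
j=5,p=6: odd sum, acc = 59-6 = 53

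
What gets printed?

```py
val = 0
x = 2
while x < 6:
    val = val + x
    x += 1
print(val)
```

x=2: val = 0+2 = 2
x=3: val = 2+3 = 5
x=4: val = 5+4 = 9
x=5: val = 9+5 = 14

14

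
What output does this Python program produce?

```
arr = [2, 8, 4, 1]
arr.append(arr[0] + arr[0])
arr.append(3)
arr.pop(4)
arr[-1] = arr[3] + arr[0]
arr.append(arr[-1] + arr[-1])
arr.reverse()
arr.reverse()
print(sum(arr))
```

24

append arr[0]+arr[0] = 2+2 = 4 → [2, 8, 4, 1, 4]
append 3 → [2, 8, 4, 1, 4, 3]
pop(4) removes 4 → [2, 8, 4, 1, 3]
arr[-1] = arr[3]+arr[0] = 1+2 = 3 → [2, 8, 4, 1, 3]
append arr[-1]+arr[-1] = 3+3 = 6 → [2, 8, 4, 1, 3, 6]
reverse → [6, 3, 1, 4, 8, 2]
reverse → [2, 8, 4, 1, 3, 6]
sum = 24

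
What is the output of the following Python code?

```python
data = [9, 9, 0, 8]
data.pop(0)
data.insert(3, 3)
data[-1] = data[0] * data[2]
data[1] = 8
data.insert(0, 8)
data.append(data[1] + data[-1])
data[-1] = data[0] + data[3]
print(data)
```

pop(0) removes 9 → [9, 0, 8]
insert 3 at 3 → [9, 0, 8, 3]
data[-1] = data[0]*data[2] = 9*8 = 72 → [9, 0, 8, 72]
data[1] = 8 → [9, 8, 8, 72]
insert 8 at 0 → [8, 9, 8, 8, 72]
append data[1]+data[-1] = 9+72 = 81 → [8, 9, 8, 8, 72, 81]
data[-1] = data[0]+data[3] = 8+8 = 16 → [8, 9, 8, 8, 72, 16]

[8, 9, 8, 8, 72, 16]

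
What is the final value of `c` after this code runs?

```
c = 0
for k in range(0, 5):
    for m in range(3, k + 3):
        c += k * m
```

k=1,m=3: c = 0+3 = 3
k=2,m=3: c = 3+6 = 9
k=2,m=4: c = 9+8 = 17
k=3,m=3: c = 17+9 = 26
k=3,m=4: c = 26+12 = 38
k=3,m=5: c = 38+15 = 53
k=4,m=3: c = 53+12 = 65
k=4,m=4: c = 65+16 = 81
k=4,m=5: c = 81+20 = 101
k=4,m=6: c = 101+24 = 125

125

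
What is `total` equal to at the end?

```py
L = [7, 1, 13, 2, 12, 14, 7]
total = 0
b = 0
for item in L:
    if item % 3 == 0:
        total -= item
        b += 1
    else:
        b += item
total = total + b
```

item=7: not %3==0; b=7
item=1: not %3==0; b=8
item=13: not %3==0; b=21
item=2: not %3==0; b=23
item=12: %3==0, total = 0-12 = -12; b=24
item=14: not %3==0; b=38
item=7: not %3==0; b=45
total+b = (-12)+45 = 33

33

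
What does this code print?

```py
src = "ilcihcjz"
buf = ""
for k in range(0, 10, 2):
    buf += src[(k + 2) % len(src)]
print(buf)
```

k=0: add src[2]='c' → 'c'
k=2: add src[4]='h' → 'ch'
k=4: add src[6]='j' → 'chj'
k=6: add src[0]='i' → 'chji'
k=8: add src[2]='c' → 'chjic'

chjic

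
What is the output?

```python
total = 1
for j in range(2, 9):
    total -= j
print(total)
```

-34

j=2: total = 1-2 = -1
j=3: total = (-1)-3 = -4
j=4: total = (-4)-4 = -8
j=5: total = (-8)-5 = -13
j=6: total = (-13)-6 = -19
j=7: total = (-19)-7 = -26
j=8: total = (-26)-8 = -34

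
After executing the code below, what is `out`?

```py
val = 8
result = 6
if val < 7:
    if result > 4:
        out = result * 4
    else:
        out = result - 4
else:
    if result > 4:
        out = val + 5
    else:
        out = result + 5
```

val=8, result=6
val < 7 is False; result > 4 is True
→ out = val + 5 = 13

13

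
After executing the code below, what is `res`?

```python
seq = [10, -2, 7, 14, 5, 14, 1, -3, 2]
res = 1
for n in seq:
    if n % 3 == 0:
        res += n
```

n=10: not %3==0
n=-2: not %3==0
n=7: not %3==0
n=14: not %3==0
n=5: not %3==0
n=14: not %3==0
n=1: not %3==0
n=-3: %3==0, res = 1+(-3) = -2
n=2: not %3==0

-2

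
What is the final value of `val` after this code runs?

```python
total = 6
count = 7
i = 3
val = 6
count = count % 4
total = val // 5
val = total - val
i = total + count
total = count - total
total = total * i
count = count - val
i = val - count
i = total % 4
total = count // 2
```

-5

count = 7%4 = 3
total = 6//5 = 1
val = 1-6 = -5
i = 1+3 = 4
total = 3-1 = 2
total = 2*4 = 8
count = 3-(-5) = 8
i = (-5)-8 = -13
i = 8%4 = 0
total = 8//2 = 4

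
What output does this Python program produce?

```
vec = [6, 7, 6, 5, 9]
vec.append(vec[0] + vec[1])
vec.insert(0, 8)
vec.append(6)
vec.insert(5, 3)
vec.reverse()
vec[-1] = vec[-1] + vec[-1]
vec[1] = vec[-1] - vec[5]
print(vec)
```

append vec[0]+vec[1] = 6+7 = 13 → [6, 7, 6, 5, 9, 13]
insert 8 at 0 → [8, 6, 7, 6, 5, 9, 13]
append 6 → [8, 6, 7, 6, 5, 9, 13, 6]
insert 3 at 5 → [8, 6, 7, 6, 5, 3, 9, 13, 6]
reverse → [6, 13, 9, 3, 5, 6, 7, 6, 8]
vec[-1] = vec[-1]+vec[-1] = 8+8 = 16 → [6, 13, 9, 3, 5, 6, 7, 6, 16]
vec[1] = vec[-1]-vec[5] = 16-6 = 10 → [6, 10, 9, 3, 5, 6, 7, 6, 16]

[6, 10, 9, 3, 5, 6, 7, 6, 16]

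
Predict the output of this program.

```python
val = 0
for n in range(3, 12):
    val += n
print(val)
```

63

n=3: val = 0+3 = 3
n=4: val = 3+4 = 7
n=5: val = 7+5 = 12
n=6: val = 12+6 = 18
n=7: val = 18+7 = 25
n=8: val = 25+8 = 33
n=9: val = 33+9 = 42
n=10: val = 42+10 = 52
n=11: val = 52+11 = 63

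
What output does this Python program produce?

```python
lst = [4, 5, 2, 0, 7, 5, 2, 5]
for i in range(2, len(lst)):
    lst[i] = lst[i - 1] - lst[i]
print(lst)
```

i=2: lst[2] = 5-2 = 3 → [4, 5, 3, 0, 7, 5, 2, 5]
i=3: lst[3] = 3-0 = 3 → [4, 5, 3, 3, 7, 5, 2, 5]
i=4: lst[4] = 3-7 = -4 → [4, 5, 3, 3, -4, 5, 2, 5]
i=5: lst[5] = (-4)-5 = -9 → [4, 5, 3, 3, -4, -9, 2, 5]
i=6: lst[6] = (-9)-2 = -11 → [4, 5, 3, 3, -4, -9, -11, 5]
i=7: lst[7] = (-11)-5 = -16 → [4, 5, 3, 3, -4, -9, -11, -16]

[4, 5, 3, 3, -4, -9, -11, -16]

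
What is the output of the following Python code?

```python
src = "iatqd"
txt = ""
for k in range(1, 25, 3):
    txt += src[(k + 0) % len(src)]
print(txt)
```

k=1: add src[1]='a' → 'a'
k=4: add src[4]='d' → 'ad'
k=7: add src[2]='t' → 'adt'
k=10: add src[0]='i' → 'adti'
k=13: add src[3]='q' → 'adtiq'
k=16: add src[1]='a' → 'adtiqa'
k=19: add src[4]='d' → 'adtiqad'
k=22: add src[2]='t' → 'adtiqadt'

adtiqadt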